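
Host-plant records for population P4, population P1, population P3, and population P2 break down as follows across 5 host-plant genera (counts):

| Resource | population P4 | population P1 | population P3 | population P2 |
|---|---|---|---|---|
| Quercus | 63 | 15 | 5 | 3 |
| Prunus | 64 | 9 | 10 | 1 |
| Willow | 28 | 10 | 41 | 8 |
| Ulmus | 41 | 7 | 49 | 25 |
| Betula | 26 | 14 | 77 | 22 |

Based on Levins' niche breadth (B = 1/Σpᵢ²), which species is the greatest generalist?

population P1

Proportions for population P4 (n=222): 63/222=0.2838, 64/222=0.2883, 28/222=0.1261, 41/222=0.1847, 26/222=0.1171
Proportions for population P1 (n=55): 15/55=0.2727, 9/55=0.1636, 10/55=0.1818, 7/55=0.1273, 14/55=0.2545
Proportions for population P3 (n=182): 5/182=0.0275, 10/182=0.0549, 41/182=0.2253, 49/182=0.2692, 77/182=0.4231
Proportions for population P2 (n=59): 3/59=0.0508, 1/59=0.0169, 8/59=0.1356, 25/59=0.4237, 22/59=0.3729
Σp_P4ᵢ² = 0.2838² + 0.2883² + 0.1261² + 0.1847² + 0.1171² = 0.080542 + 0.083117 + 0.015901 + 0.034114 + 0.013712 = 0.227386
B_P4 = 1 / 0.227386 = 4.3978
Σp_P1ᵢ² = 0.2727² + 0.1636² + 0.1818² + 0.1273² + 0.2545² = 0.074365 + 0.026765 + 0.033051 + 0.016205 + 0.064770 = 0.215156
B_P1 = 1 / 0.215156 = 4.6478
Σp_P3ᵢ² = 0.0275² + 0.0549² + 0.2253² + 0.2692² + 0.4231² = 0.000756 + 0.003014 + 0.050760 + 0.072469 + 0.179014 = 0.306013
B_P3 = 1 / 0.306013 = 3.2678
Σp_P2ᵢ² = 0.0508² + 0.0169² + 0.1356² + 0.4237² + 0.3729² = 0.002581 + 0.000286 + 0.018387 + 0.179522 + 0.139054 = 0.339830
B_P2 = 1 / 0.339830 = 2.9426
Highest B → broadest niche (most generalist): population P1 (B = 4.65).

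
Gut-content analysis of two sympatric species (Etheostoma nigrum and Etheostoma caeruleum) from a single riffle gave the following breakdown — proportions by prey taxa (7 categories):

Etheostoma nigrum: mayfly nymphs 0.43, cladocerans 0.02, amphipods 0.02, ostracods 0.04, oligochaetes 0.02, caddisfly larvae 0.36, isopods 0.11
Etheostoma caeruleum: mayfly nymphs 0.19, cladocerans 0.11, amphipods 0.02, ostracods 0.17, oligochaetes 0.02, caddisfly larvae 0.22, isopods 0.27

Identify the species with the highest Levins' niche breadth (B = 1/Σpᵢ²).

Σp_nigrᵢ² = 0.43² + 0.02² + 0.02² + 0.04² + 0.02² + 0.36² + 0.11² = 0.1849 + 0.0004 + 0.0004 + 0.0016 + 0.0004 + 0.1296 + 0.0121 = 0.3294
B_nigr = 1 / 0.3294 = 3.0358
Σp_caerᵢ² = 0.19² + 0.11² + 0.02² + 0.17² + 0.02² + 0.22² + 0.27² = 0.0361 + 0.0121 + 0.0004 + 0.0289 + 0.0004 + 0.0484 + 0.0729 = 0.1992
B_caer = 1 / 0.1992 = 5.0201
Highest B → broadest niche (most generalist): Etheostoma caeruleum (B = 5.02).

Etheostoma caeruleum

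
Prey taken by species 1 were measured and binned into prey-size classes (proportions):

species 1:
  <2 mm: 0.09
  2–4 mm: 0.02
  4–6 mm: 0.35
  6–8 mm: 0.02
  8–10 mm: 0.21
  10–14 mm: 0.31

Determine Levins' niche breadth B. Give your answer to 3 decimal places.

3.682

Σpᵢ² = 0.09² + 0.02² + 0.35² + 0.02² + 0.21² + 0.31² = 0.0081 + 0.0004 + 0.1225 + 0.0004 + 0.0441 + 0.0961 = 0.2716
B = 1 / 0.2716 = 3.68189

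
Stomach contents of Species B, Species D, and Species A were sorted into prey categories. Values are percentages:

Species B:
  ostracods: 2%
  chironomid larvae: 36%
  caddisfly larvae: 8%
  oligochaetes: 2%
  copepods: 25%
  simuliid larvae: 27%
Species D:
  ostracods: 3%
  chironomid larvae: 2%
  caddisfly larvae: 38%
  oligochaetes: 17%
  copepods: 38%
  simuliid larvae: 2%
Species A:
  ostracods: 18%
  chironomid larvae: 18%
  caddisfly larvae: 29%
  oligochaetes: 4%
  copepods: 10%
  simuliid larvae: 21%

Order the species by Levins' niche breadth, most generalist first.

Convert percentages to proportions (divide by 100).
Σp_Bᵢ² = 0.02² + 0.36² + 0.08² + 0.02² + 0.25² + 0.27² = 0.0004 + 0.1296 + 0.0064 + 0.0004 + 0.0625 + 0.0729 = 0.2722
B_B = 1 / 0.2722 = 3.6738
Σp_Dᵢ² = 0.03² + 0.02² + 0.38² + 0.17² + 0.38² + 0.02² = 0.0009 + 0.0004 + 0.1444 + 0.0289 + 0.1444 + 0.0004 = 0.3194
B_D = 1 / 0.3194 = 3.1309
Σp_Aᵢ² = 0.18² + 0.18² + 0.29² + 0.04² + 0.10² + 0.21² = 0.0324 + 0.0324 + 0.0841 + 0.0016 + 0.0100 + 0.0441 = 0.2046
B_A = 1 / 0.2046 = 4.8876
Ranking by B (broadest → narrowest): Species A (4.89) > Species B (3.67) > Species D (3.13)

Species A > Species B > Species D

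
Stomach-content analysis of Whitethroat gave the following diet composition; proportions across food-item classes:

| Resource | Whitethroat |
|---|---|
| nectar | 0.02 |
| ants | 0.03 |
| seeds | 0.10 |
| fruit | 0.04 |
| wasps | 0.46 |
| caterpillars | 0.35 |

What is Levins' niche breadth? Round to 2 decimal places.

2.88

Σpᵢ² = 0.02² + 0.03² + 0.10² + 0.04² + 0.46² + 0.35² = 0.0004 + 0.0009 + 0.0100 + 0.0016 + 0.2116 + 0.1225 = 0.3470
B = 1 / 0.3470 = 2.8818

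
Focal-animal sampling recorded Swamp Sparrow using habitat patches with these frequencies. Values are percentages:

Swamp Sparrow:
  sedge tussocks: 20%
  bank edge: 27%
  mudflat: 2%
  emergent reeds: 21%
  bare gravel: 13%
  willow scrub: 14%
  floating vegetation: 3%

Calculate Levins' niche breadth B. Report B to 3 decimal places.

Convert percentages to proportions (divide by 100).
Σpᵢ² = 0.20² + 0.27² + 0.02² + 0.21² + 0.13² + 0.14² + 0.03² = 0.0400 + 0.0729 + 0.0004 + 0.0441 + 0.0169 + 0.0196 + 0.0009 = 0.1948
B = 1 / 0.1948 = 5.13347

5.133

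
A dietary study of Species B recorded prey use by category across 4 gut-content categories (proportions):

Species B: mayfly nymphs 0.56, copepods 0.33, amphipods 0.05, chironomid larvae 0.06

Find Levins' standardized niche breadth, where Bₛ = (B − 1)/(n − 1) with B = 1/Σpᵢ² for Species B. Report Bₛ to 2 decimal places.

0.44

Σpᵢ² = 0.56² + 0.33² + 0.05² + 0.06² = 0.3136 + 0.1089 + 0.0025 + 0.0036 = 0.4286
B = 1 / 0.4286 = 2.3332
Bₛ = (B − 1)/(n − 1) = (2.3332 − 1)/(4 − 1) = 1.3332/3 = 0.4444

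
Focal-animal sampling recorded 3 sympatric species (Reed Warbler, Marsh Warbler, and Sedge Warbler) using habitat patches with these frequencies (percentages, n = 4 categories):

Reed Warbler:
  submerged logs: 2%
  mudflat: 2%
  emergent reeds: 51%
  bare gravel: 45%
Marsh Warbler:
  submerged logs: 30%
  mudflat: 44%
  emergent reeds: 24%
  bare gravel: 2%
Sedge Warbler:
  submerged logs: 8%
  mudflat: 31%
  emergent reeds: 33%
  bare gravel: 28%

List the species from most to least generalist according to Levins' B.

Sedge Warbler > Marsh Warbler > Reed Warbler

Convert percentages to proportions (divide by 100).
Σp_Reedᵢ² = 0.02² + 0.02² + 0.51² + 0.45² = 0.0004 + 0.0004 + 0.2601 + 0.2025 = 0.4634
B_Reed = 1 / 0.4634 = 2.1580
Σp_Marsᵢ² = 0.30² + 0.44² + 0.24² + 0.02² = 0.0900 + 0.1936 + 0.0576 + 0.0004 = 0.3416
B_Mars = 1 / 0.3416 = 2.9274
Σp_Sedgᵢ² = 0.08² + 0.31² + 0.33² + 0.28² = 0.0064 + 0.0961 + 0.1089 + 0.0784 = 0.2898
B_Sedg = 1 / 0.2898 = 3.4507
Ranking by B (broadest → narrowest): Sedge Warbler (3.45) > Marsh Warbler (2.93) > Reed Warbler (2.16)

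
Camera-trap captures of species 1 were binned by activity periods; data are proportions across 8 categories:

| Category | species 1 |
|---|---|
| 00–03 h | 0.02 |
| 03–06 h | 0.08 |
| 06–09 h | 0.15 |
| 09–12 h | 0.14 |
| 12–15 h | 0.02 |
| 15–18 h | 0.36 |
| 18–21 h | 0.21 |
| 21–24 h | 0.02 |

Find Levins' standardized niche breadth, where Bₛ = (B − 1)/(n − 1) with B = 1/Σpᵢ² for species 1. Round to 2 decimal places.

Σpᵢ² = 0.02² + 0.08² + 0.15² + 0.14² + 0.02² + 0.36² + 0.21² + 0.02² = 0.0004 + 0.0064 + 0.0225 + 0.0196 + 0.0004 + 0.1296 + 0.0441 + 0.0004 = 0.2234
B = 1 / 0.2234 = 4.4763
Bₛ = (B − 1)/(n − 1) = (4.4763 − 1)/(8 − 1) = 3.4763/7 = 0.4966

0.50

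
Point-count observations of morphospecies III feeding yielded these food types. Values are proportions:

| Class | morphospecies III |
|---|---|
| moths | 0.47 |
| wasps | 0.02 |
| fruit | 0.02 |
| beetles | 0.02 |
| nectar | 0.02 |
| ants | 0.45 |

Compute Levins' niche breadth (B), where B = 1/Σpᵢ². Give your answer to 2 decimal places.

Σpᵢ² = 0.47² + 0.02² + 0.02² + 0.02² + 0.02² + 0.45² = 0.2209 + 0.0004 + 0.0004 + 0.0004 + 0.0004 + 0.2025 = 0.4250
B = 1 / 0.4250 = 2.3529

2.35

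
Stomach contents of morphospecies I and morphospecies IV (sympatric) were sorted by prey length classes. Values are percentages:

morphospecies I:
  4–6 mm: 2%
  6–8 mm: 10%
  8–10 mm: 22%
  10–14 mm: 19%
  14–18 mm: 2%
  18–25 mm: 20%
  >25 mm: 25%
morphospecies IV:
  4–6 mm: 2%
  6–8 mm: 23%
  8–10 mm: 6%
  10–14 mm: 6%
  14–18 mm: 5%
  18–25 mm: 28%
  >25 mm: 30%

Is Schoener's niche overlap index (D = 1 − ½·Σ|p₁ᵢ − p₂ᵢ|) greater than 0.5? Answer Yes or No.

Convert percentages to proportions (divide by 100).
Σ|p₁ᵢ − p₂ᵢ| = 0.00 + 0.13 + 0.16 + 0.13 + 0.03 + 0.08 + 0.05 = 0.58
D = 1 − ½ × 0.58 = 1 − 0.290 = 0.7100
D = 0.7100 > 0.5 → Yes.

Yes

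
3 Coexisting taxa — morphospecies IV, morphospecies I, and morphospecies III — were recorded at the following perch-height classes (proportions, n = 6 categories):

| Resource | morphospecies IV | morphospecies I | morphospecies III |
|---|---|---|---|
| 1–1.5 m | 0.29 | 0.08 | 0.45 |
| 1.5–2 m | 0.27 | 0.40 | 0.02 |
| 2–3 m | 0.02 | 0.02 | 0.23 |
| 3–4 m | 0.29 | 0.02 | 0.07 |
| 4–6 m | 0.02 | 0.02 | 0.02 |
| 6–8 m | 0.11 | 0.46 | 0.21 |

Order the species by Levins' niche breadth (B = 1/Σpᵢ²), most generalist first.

morphospecies IV > morphospecies III > morphospecies I

Σp_IVᵢ² = 0.29² + 0.27² + 0.02² + 0.29² + 0.02² + 0.11² = 0.0841 + 0.0729 + 0.0004 + 0.0841 + 0.0004 + 0.0121 = 0.2540
B_IV = 1 / 0.2540 = 3.9370
Σp_Iᵢ² = 0.08² + 0.40² + 0.02² + 0.02² + 0.02² + 0.46² = 0.0064 + 0.1600 + 0.0004 + 0.0004 + 0.0004 + 0.2116 = 0.3792
B_I = 1 / 0.3792 = 2.6371
Σp_IIIᵢ² = 0.45² + 0.02² + 0.23² + 0.07² + 0.02² + 0.21² = 0.2025 + 0.0004 + 0.0529 + 0.0049 + 0.0004 + 0.0441 = 0.3052
B_III = 1 / 0.3052 = 3.2765
Ranking by B (broadest → narrowest): morphospecies IV (3.94) > morphospecies III (3.28) > morphospecies I (2.64)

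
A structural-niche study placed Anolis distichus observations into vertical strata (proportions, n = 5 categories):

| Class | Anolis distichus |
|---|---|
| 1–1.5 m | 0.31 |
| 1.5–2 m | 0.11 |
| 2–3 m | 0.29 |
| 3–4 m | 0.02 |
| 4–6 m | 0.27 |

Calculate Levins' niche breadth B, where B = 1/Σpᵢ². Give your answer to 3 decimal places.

Σpᵢ² = 0.31² + 0.11² + 0.29² + 0.02² + 0.27² = 0.0961 + 0.0121 + 0.0841 + 0.0004 + 0.0729 = 0.2656
B = 1 / 0.2656 = 3.76506

3.765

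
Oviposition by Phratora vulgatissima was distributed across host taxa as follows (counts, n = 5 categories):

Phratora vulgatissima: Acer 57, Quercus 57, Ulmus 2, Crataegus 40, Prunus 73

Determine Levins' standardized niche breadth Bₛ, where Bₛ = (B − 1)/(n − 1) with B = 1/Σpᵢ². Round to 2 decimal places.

0.73

Proportions for Phratora vulgatissima (n=229): 57/229=0.2489, 57/229=0.2489, 2/229=0.0087, 40/229=0.1747, 73/229=0.3188
Σpᵢ² = 0.2489² + 0.2489² + 0.0087² + 0.1747² + 0.3188² = 0.061951 + 0.061951 + 0.000076 + 0.030520 + 0.101633 = 0.256131
B = 1 / 0.256131 = 3.9043
Bₛ = (B − 1)/(n − 1) = (3.9043 − 1)/(5 − 1) = 2.9043/4 = 0.7261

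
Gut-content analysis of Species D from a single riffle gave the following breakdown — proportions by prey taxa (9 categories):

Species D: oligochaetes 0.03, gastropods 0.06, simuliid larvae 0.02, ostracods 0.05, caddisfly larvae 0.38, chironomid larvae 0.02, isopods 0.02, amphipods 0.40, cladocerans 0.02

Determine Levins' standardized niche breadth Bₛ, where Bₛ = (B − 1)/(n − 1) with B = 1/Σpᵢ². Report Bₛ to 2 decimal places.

Σpᵢ² = 0.03² + 0.06² + 0.02² + 0.05² + 0.38² + 0.02² + 0.02² + 0.40² + 0.02² = 0.0009 + 0.0036 + 0.0004 + 0.0025 + 0.1444 + 0.0004 + 0.0004 + 0.1600 + 0.0004 = 0.3130
B = 1 / 0.3130 = 3.1949
Bₛ = (B − 1)/(n − 1) = (3.1949 − 1)/(9 − 1) = 2.1949/8 = 0.2744

0.27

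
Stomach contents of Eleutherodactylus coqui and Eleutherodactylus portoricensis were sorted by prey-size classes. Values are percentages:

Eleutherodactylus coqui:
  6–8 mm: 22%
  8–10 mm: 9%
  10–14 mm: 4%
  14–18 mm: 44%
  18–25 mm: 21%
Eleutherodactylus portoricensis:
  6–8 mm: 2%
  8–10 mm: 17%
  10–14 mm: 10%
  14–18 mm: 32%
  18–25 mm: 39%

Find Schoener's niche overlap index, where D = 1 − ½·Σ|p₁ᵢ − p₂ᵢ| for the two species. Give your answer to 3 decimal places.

Convert percentages to proportions (divide by 100).
Σ|p₁ᵢ − p₂ᵢ| = 0.20 + 0.08 + 0.06 + 0.12 + 0.18 = 0.64
D = 1 − ½ × 0.64 = 1 − 0.320 = 0.68000

0.680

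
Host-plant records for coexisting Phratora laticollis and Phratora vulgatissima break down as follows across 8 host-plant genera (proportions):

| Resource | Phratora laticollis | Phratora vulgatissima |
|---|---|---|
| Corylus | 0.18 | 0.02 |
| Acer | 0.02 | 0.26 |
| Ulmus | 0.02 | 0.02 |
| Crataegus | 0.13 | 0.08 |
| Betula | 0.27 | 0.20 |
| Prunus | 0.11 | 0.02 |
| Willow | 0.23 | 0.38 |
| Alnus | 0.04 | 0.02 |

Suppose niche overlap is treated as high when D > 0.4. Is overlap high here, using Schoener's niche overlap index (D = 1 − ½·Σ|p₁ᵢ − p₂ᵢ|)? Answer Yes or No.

Yes

Σ|p₁ᵢ − p₂ᵢ| = 0.16 + 0.24 + 0.00 + 0.05 + 0.07 + 0.09 + 0.15 + 0.02 = 0.78
D = 1 − ½ × 0.78 = 1 − 0.390 = 0.6100
D = 0.6100 > 0.4 → Yes.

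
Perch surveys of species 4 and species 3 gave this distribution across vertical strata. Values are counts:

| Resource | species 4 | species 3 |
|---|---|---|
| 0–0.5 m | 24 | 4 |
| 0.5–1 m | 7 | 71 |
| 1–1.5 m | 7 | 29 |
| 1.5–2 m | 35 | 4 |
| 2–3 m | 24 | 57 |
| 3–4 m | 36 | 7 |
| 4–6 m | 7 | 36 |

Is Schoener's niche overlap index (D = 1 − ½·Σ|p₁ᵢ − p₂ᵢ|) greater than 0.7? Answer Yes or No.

No

Proportions for species 4 (n=140): 24/140=0.1714, 7/140=0.0500, 7/140=0.0500, 35/140=0.2500, 24/140=0.1714, 36/140=0.2571, 7/140=0.0500
Proportions for species 3 (n=208): 4/208=0.0192, 71/208=0.3413, 29/208=0.1394, 4/208=0.0192, 57/208=0.2740, 7/208=0.0337, 36/208=0.1731
Σ|p₁ᵢ − p₂ᵢ| = 0.1522 + 0.2913 + 0.0894 + 0.2308 + 0.1026 + 0.2234 + 0.1231 = 1.2128
D = 1 − ½ × 1.2128 = 1 − 0.60640 = 0.39360
D = 0.39360 < 0.7 → No.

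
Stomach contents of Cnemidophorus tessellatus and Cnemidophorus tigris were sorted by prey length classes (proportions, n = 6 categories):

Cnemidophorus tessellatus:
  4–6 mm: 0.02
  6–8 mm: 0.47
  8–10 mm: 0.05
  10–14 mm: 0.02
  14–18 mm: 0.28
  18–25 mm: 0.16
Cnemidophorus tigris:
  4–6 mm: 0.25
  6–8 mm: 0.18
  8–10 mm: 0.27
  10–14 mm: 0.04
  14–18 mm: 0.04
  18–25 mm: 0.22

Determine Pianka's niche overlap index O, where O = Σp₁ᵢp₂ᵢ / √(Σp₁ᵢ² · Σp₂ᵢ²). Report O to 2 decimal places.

Σ p₁ᵢp₂ᵢ = 0.0050 + 0.0846 + 0.0135 + 0.0008 + 0.0112 + 0.0352 = 0.1503
Σp_1ᵢ² = 0.02² + 0.47² + 0.05² + 0.02² + 0.28² + 0.16² = 0.0004 + 0.2209 + 0.0025 + 0.0004 + 0.0784 + 0.0256 = 0.3282
Σp_2ᵢ² = 0.25² + 0.18² + 0.27² + 0.04² + 0.04² + 0.22² = 0.0625 + 0.0324 + 0.0729 + 0.0016 + 0.0016 + 0.0484 = 0.2194
O = 0.1503 / √(0.3282 × 0.2194) = 0.1503 / 0.26834 = 0.5601

0.56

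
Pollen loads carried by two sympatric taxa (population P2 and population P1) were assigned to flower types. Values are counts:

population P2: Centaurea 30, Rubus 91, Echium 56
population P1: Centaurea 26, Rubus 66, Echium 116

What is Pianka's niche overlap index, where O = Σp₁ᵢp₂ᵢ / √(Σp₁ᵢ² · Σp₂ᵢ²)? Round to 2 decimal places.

Proportions for population P2 (n=177): 30/177=0.1695, 91/177=0.5141, 56/177=0.3164
Proportions for population P1 (n=208): 26/208=0.1250, 66/208=0.3173, 116/208=0.5577
Σ p₁ᵢp₂ᵢ = 0.021188 + 0.163124 + 0.176456 = 0.360768
Σp_1ᵢ² = 0.1695² + 0.5141² + 0.3164² = 0.028730 + 0.264299 + 0.100109 = 0.393138
Σp_2ᵢ² = 0.1250² + 0.3173² + 0.5577² = 0.015625 + 0.100679 + 0.311029 = 0.427333
O = 0.360768 / √(0.393138 × 0.427333) = 0.360768 / 0.4098791 = 0.8802

0.88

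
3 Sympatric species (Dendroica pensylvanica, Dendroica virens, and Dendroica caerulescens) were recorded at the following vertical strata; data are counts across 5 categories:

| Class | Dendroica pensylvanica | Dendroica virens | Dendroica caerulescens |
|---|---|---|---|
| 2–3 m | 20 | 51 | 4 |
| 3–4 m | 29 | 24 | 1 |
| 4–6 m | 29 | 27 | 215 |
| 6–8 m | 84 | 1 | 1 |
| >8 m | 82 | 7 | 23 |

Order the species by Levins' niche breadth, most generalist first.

Proportions for Dendroica pensylvanica (n=244): 20/244=0.0820, 29/244=0.1189, 29/244=0.1189, 84/244=0.3443, 82/244=0.3361
Proportions for Dendroica virens (n=110): 51/110=0.4636, 24/110=0.2182, 27/110=0.2455, 1/110=0.0091, 7/110=0.0636
Proportions for Dendroica caerulescens (n=244): 4/244=0.0164, 1/244=0.0041, 215/244=0.8811, 1/244=0.0041, 23/244=0.0943
Σp_pensᵢ² = 0.0820² + 0.1189² + 0.1189² + 0.3443² + 0.3361² = 0.006724 + 0.014137 + 0.014137 + 0.118542 + 0.112963 = 0.266503
B_pens = 1 / 0.266503 = 3.7523
Σp_vireᵢ² = 0.4636² + 0.2182² + 0.2455² + 0.0091² + 0.0636² = 0.214925 + 0.047611 + 0.060270 + 0.000083 + 0.004045 = 0.326934
B_vire = 1 / 0.326934 = 3.0587
Σp_caerᵢ² = 0.0164² + 0.0041² + 0.8811² + 0.0041² + 0.0943² = 0.000269 + 0.000017 + 0.776337 + 0.000017 + 0.008892 = 0.785532
B_caer = 1 / 0.785532 = 1.2730
Ranking by B (broadest → narrowest): Dendroica pensylvanica (3.75) > Dendroica virens (3.06) > Dendroica caerulescens (1.27)

Dendroica pensylvanica > Dendroica virens > Dendroica caerulescens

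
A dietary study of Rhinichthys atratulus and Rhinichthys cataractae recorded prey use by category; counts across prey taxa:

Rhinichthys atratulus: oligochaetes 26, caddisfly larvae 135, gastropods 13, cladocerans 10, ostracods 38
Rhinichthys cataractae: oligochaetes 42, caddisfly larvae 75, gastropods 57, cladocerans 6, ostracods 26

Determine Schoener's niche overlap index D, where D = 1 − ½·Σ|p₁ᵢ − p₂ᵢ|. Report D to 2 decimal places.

Proportions for Rhinichthys atratulus (n=222): 26/222=0.1171, 135/222=0.6081, 13/222=0.0586, 10/222=0.0450, 38/222=0.1712
Proportions for Rhinichthys cataractae (n=206): 42/206=0.2039, 75/206=0.3641, 57/206=0.2767, 6/206=0.0291, 26/206=0.1262
Σ|p₁ᵢ − p₂ᵢ| = 0.0868 + 0.2440 + 0.2181 + 0.0159 + 0.0450 = 0.6098
D = 1 − ½ × 0.6098 = 1 − 0.30490 = 0.69510

0.70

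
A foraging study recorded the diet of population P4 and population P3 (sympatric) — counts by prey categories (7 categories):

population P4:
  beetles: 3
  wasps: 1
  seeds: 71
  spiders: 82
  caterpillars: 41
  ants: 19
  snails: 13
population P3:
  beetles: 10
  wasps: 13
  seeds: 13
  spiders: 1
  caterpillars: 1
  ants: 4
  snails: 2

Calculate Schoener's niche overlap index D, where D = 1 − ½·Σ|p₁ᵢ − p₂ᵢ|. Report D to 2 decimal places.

Proportions for population P4 (n=230): 3/230=0.0130, 1/230=0.0043, 71/230=0.3087, 82/230=0.3565, 41/230=0.1783, 19/230=0.0826, 13/230=0.0565
Proportions for population P3 (n=44): 10/44=0.2273, 13/44=0.2955, 13/44=0.2955, 1/44=0.0227, 1/44=0.0227, 4/44=0.0909, 2/44=0.0455
Σ|p₁ᵢ − p₂ᵢ| = 0.2143 + 0.2912 + 0.0132 + 0.3338 + 0.1556 + 0.0083 + 0.0110 = 1.0274
D = 1 − ½ × 1.0274 = 1 − 0.51370 = 0.48630

0.49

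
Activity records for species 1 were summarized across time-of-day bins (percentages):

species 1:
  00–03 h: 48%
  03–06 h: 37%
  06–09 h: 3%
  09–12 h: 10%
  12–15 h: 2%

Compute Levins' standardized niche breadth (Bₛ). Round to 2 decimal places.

Convert percentages to proportions (divide by 100).
Σpᵢ² = 0.48² + 0.37² + 0.03² + 0.10² + 0.02² = 0.2304 + 0.1369 + 0.0009 + 0.0100 + 0.0004 = 0.3786
B = 1 / 0.3786 = 2.6413
Bₛ = (B − 1)/(n − 1) = (2.6413 − 1)/(5 − 1) = 1.6413/4 = 0.4103

0.41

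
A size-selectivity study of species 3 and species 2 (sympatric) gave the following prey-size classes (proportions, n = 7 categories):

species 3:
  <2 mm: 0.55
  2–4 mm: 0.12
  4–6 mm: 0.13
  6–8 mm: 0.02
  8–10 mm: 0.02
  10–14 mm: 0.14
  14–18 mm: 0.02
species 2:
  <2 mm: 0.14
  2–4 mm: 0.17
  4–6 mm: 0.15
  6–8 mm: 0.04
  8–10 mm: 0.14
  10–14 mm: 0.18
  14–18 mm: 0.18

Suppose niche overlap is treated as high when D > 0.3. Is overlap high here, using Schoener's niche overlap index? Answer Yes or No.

Yes

Σ|p₁ᵢ − p₂ᵢ| = 0.41 + 0.05 + 0.02 + 0.02 + 0.12 + 0.04 + 0.16 = 0.82
D = 1 − ½ × 0.82 = 1 − 0.410 = 0.5900
D = 0.5900 > 0.3 → Yes.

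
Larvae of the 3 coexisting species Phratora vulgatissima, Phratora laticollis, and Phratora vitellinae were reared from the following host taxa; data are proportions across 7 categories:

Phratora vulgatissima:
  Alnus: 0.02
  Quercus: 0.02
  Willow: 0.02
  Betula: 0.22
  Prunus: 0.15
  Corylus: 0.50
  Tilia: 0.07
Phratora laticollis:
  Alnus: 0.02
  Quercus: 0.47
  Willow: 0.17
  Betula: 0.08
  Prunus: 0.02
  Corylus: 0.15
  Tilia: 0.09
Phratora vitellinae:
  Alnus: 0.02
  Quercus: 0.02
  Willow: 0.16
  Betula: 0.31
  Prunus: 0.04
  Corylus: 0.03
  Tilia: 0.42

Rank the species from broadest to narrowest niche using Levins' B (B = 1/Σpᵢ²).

Phratora laticollis > Phratora vitellinae > Phratora vulgatissima

Σp_vulgᵢ² = 0.02² + 0.02² + 0.02² + 0.22² + 0.15² + 0.50² + 0.07² = 0.0004 + 0.0004 + 0.0004 + 0.0484 + 0.0225 + 0.2500 + 0.0049 = 0.3270
B_vulg = 1 / 0.3270 = 3.0581
Σp_latiᵢ² = 0.02² + 0.47² + 0.17² + 0.08² + 0.02² + 0.15² + 0.09² = 0.0004 + 0.2209 + 0.0289 + 0.0064 + 0.0004 + 0.0225 + 0.0081 = 0.2876
B_lati = 1 / 0.2876 = 3.4771
Σp_viteᵢ² = 0.02² + 0.02² + 0.16² + 0.31² + 0.04² + 0.03² + 0.42² = 0.0004 + 0.0004 + 0.0256 + 0.0961 + 0.0016 + 0.0009 + 0.1764 = 0.3014
B_vite = 1 / 0.3014 = 3.3179
Ranking by B (broadest → narrowest): Phratora laticollis (3.48) > Phratora vitellinae (3.32) > Phratora vulgatissima (3.06)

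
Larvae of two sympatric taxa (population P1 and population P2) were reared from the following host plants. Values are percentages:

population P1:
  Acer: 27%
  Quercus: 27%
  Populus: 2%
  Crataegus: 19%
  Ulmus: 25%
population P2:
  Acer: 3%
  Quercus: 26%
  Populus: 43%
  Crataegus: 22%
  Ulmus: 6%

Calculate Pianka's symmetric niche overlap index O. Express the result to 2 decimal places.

Convert percentages to proportions (divide by 100).
Σ p₁ᵢp₂ᵢ = 0.0081 + 0.0702 + 0.0086 + 0.0418 + 0.0150 = 0.1437
Σp_1ᵢ² = 0.27² + 0.27² + 0.02² + 0.19² + 0.25² = 0.0729 + 0.0729 + 0.0004 + 0.0361 + 0.0625 = 0.2448
Σp_2ᵢ² = 0.03² + 0.26² + 0.43² + 0.22² + 0.06² = 0.0009 + 0.0676 + 0.1849 + 0.0484 + 0.0036 = 0.3054
O = 0.1437 / √(0.2448 × 0.3054) = 0.1437 / 0.27343 = 0.5255

0.53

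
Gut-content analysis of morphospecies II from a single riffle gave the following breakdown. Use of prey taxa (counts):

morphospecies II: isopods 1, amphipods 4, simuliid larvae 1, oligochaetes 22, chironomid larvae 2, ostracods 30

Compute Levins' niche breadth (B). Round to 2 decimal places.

2.56

Proportions for morphospecies II (n=60): 1/60=0.0167, 4/60=0.0667, 1/60=0.0167, 22/60=0.3667, 2/60=0.0333, 30/60=0.5000
Σpᵢ² = 0.0167² + 0.0667² + 0.0167² + 0.3667² + 0.0333² + 0.5000² = 0.000279 + 0.004449 + 0.000279 + 0.134469 + 0.001109 + 0.250000 = 0.390585
B = 1 / 0.390585 = 2.5603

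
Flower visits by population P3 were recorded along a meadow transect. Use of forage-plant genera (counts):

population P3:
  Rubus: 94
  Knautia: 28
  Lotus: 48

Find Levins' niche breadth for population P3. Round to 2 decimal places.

Proportions for population P3 (n=170): 94/170=0.5529, 28/170=0.1647, 48/170=0.2824
Σpᵢ² = 0.5529² + 0.1647² + 0.2824² = 0.305698 + 0.027126 + 0.079750 = 0.412574
B = 1 / 0.412574 = 2.4238

2.42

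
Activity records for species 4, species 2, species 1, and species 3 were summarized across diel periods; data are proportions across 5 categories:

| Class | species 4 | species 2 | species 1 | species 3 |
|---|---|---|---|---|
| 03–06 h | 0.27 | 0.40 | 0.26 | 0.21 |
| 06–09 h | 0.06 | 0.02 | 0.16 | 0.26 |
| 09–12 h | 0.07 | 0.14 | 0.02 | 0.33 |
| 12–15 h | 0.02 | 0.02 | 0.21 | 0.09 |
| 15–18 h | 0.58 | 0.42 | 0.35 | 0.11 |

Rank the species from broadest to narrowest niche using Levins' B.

species 3 > species 1 > species 2 > species 4

Σp_4ᵢ² = 0.27² + 0.06² + 0.07² + 0.02² + 0.58² = 0.0729 + 0.0036 + 0.0049 + 0.0004 + 0.3364 = 0.4182
B_4 = 1 / 0.4182 = 2.3912
Σp_2ᵢ² = 0.40² + 0.02² + 0.14² + 0.02² + 0.42² = 0.1600 + 0.0004 + 0.0196 + 0.0004 + 0.1764 = 0.3568
B_2 = 1 / 0.3568 = 2.8027
Σp_1ᵢ² = 0.26² + 0.16² + 0.02² + 0.21² + 0.35² = 0.0676 + 0.0256 + 0.0004 + 0.0441 + 0.1225 = 0.2602
B_1 = 1 / 0.2602 = 3.8432
Σp_3ᵢ² = 0.21² + 0.26² + 0.33² + 0.09² + 0.11² = 0.0441 + 0.0676 + 0.1089 + 0.0081 + 0.0121 = 0.2408
B_3 = 1 / 0.2408 = 4.1528
Ranking by B (broadest → narrowest): species 3 (4.15) > species 1 (3.84) > species 2 (2.80) > species 4 (2.39)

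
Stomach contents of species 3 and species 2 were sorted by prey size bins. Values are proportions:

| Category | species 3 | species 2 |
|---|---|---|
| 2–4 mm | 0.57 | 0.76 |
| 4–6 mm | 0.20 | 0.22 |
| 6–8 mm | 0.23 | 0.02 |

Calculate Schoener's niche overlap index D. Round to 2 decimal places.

0.79

Σ|p₁ᵢ − p₂ᵢ| = 0.19 + 0.02 + 0.21 = 0.42
D = 1 − ½ × 0.42 = 1 − 0.210 = 0.7900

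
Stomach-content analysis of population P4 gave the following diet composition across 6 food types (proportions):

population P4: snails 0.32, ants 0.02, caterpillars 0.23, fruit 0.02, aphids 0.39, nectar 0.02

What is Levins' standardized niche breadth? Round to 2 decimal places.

Σpᵢ² = 0.32² + 0.02² + 0.23² + 0.02² + 0.39² + 0.02² = 0.1024 + 0.0004 + 0.0529 + 0.0004 + 0.1521 + 0.0004 = 0.3086
B = 1 / 0.3086 = 3.2404
Bₛ = (B − 1)/(n − 1) = (3.2404 − 1)/(6 − 1) = 2.2404/5 = 0.4481

0.45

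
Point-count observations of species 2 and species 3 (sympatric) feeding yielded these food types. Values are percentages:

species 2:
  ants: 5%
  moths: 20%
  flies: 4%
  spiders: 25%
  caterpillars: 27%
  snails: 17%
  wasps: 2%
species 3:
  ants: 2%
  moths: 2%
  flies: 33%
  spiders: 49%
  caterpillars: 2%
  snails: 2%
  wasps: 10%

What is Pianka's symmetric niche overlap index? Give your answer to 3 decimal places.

0.552

Convert percentages to proportions (divide by 100).
Σ p₁ᵢp₂ᵢ = 0.0010 + 0.0040 + 0.0132 + 0.1225 + 0.0054 + 0.0034 + 0.0020 = 0.1515
Σp_1ᵢ² = 0.05² + 0.20² + 0.04² + 0.25² + 0.27² + 0.17² + 0.02² = 0.0025 + 0.0400 + 0.0016 + 0.0625 + 0.0729 + 0.0289 + 0.0004 = 0.2088
Σp_2ᵢ² = 0.02² + 0.02² + 0.33² + 0.49² + 0.02² + 0.02² + 0.10² = 0.0004 + 0.0004 + 0.1089 + 0.2401 + 0.0004 + 0.0004 + 0.0100 = 0.3606
O = 0.1515 / √(0.2088 × 0.3606) = 0.1515 / 0.274396 = 0.55212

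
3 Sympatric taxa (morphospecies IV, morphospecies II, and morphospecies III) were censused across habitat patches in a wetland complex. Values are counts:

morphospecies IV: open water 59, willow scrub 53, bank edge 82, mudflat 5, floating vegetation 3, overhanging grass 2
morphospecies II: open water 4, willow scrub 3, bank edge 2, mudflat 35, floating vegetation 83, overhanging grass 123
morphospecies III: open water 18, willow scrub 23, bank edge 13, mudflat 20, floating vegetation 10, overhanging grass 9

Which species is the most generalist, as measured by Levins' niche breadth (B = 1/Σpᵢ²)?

Proportions for morphospecies IV (n=204): 59/204=0.2892, 53/204=0.2598, 82/204=0.4020, 5/204=0.0245, 3/204=0.0147, 2/204=0.0098
Proportions for morphospecies II (n=250): 4/250=0.0160, 3/250=0.0120, 2/250=0.0080, 35/250=0.1400, 83/250=0.3320, 123/250=0.4920
Proportions for morphospecies III (n=93): 18/93=0.1935, 23/93=0.2473, 13/93=0.1398, 20/93=0.2151, 10/93=0.1075, 9/93=0.0968
Σp_IVᵢ² = 0.2892² + 0.2598² + 0.4020² + 0.0245² + 0.0147² + 0.0098² = 0.083637 + 0.067496 + 0.161604 + 0.000600 + 0.000216 + 0.000096 = 0.313649
B_IV = 1 / 0.313649 = 3.1883
Σp_IIᵢ² = 0.0160² + 0.0120² + 0.0080² + 0.1400² + 0.3320² + 0.4920² = 0.000256 + 0.000144 + 0.000064 + 0.019600 + 0.110224 + 0.242064 = 0.372352
B_II = 1 / 0.372352 = 2.6856
Σp_IIIᵢ² = 0.1935² + 0.2473² + 0.1398² + 0.2151² + 0.1075² + 0.0968² = 0.037442 + 0.061157 + 0.019544 + 0.046268 + 0.011556 + 0.009370 = 0.185337
B_III = 1 / 0.185337 = 5.3956
Highest B → broadest niche (most generalist): morphospecies III (B = 5.40).

morphospecies III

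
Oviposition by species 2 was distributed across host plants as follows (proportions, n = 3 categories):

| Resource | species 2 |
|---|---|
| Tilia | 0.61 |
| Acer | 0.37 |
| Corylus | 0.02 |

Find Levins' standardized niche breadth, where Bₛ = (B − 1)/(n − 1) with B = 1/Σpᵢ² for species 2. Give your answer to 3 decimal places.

Σpᵢ² = 0.61² + 0.37² + 0.02² = 0.3721 + 0.1369 + 0.0004 = 0.5094
B = 1 / 0.5094 = 1.96309
Bₛ = (B − 1)/(n − 1) = (1.96309 − 1)/(3 − 1) = 0.96309/2 = 0.48155

0.482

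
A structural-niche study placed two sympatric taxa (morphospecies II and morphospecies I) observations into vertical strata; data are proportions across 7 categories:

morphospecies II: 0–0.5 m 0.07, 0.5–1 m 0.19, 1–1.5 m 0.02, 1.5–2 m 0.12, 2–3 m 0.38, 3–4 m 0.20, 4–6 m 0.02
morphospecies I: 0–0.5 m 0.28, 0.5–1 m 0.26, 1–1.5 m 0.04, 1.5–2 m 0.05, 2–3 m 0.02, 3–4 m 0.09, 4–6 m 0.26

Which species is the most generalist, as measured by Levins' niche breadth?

Σp_IIᵢ² = 0.07² + 0.19² + 0.02² + 0.12² + 0.38² + 0.20² + 0.02² = 0.0049 + 0.0361 + 0.0004 + 0.0144 + 0.1444 + 0.0400 + 0.0004 = 0.2406
B_II = 1 / 0.2406 = 4.1563
Σp_Iᵢ² = 0.28² + 0.26² + 0.04² + 0.05² + 0.02² + 0.09² + 0.26² = 0.0784 + 0.0676 + 0.0016 + 0.0025 + 0.0004 + 0.0081 + 0.0676 = 0.2262
B_I = 1 / 0.2262 = 4.4209
Highest B → broadest niche (most generalist): morphospecies I (B = 4.42).

morphospecies I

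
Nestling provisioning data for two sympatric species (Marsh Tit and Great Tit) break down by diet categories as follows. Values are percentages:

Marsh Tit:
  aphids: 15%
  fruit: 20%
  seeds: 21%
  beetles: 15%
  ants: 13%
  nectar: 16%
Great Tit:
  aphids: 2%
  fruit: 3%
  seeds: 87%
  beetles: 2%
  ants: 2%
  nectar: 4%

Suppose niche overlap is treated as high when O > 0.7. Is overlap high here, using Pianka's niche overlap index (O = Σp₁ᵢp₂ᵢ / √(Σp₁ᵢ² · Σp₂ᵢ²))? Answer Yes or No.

No

Convert percentages to proportions (divide by 100).
Σ p₁ᵢp₂ᵢ = 0.0030 + 0.0060 + 0.1827 + 0.0030 + 0.0026 + 0.0064 = 0.2037
Σp_1ᵢ² = 0.15² + 0.20² + 0.21² + 0.15² + 0.13² + 0.16² = 0.0225 + 0.0400 + 0.0441 + 0.0225 + 0.0169 + 0.0256 = 0.1716
Σp_2ᵢ² = 0.02² + 0.03² + 0.87² + 0.02² + 0.02² + 0.04² = 0.0004 + 0.0009 + 0.7569 + 0.0004 + 0.0004 + 0.0016 = 0.7606
O = 0.2037 / √(0.1716 × 0.7606) = 0.2037 / 0.36127 = 0.5638
O = 0.5638 < 0.7 → No.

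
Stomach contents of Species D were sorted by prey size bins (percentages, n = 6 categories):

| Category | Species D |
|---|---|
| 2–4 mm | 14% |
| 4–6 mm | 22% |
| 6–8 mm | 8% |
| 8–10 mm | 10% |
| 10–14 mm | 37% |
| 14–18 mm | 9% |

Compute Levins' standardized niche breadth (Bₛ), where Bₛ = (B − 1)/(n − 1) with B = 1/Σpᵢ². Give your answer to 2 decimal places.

Convert percentages to proportions (divide by 100).
Σpᵢ² = 0.14² + 0.22² + 0.08² + 0.10² + 0.37² + 0.09² = 0.0196 + 0.0484 + 0.0064 + 0.0100 + 0.1369 + 0.0081 = 0.2294
B = 1 / 0.2294 = 4.3592
Bₛ = (B − 1)/(n − 1) = (4.3592 − 1)/(6 − 1) = 3.3592/5 = 0.6718

0.67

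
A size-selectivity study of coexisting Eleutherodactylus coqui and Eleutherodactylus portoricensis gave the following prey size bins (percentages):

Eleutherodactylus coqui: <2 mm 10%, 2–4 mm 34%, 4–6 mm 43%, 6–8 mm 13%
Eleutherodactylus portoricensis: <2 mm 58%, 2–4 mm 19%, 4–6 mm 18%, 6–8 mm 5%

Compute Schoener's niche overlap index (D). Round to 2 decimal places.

Convert percentages to proportions (divide by 100).
Σ|p₁ᵢ − p₂ᵢ| = 0.48 + 0.15 + 0.25 + 0.08 = 0.96
D = 1 − ½ × 0.96 = 1 − 0.480 = 0.5200

0.52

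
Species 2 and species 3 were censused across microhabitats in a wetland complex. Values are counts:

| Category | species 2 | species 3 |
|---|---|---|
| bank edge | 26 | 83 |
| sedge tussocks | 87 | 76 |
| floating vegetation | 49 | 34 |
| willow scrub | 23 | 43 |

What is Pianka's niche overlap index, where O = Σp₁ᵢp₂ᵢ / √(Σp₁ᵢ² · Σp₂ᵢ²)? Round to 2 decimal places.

Proportions for species 2 (n=185): 26/185=0.1405, 87/185=0.4703, 49/185=0.2649, 23/185=0.1243
Proportions for species 3 (n=236): 83/236=0.3517, 76/236=0.3220, 34/236=0.1441, 43/236=0.1822
Σ p₁ᵢp₂ᵢ = 0.049414 + 0.151437 + 0.038172 + 0.022647 = 0.261670
Σp_1ᵢ² = 0.1405² + 0.4703² + 0.2649² + 0.1243² = 0.019740 + 0.221182 + 0.070172 + 0.015450 = 0.326544
Σp_2ᵢ² = 0.3517² + 0.3220² + 0.1441² + 0.1822² = 0.123693 + 0.103684 + 0.020765 + 0.033197 = 0.281339
O = 0.261670 / √(0.326544 × 0.281339) = 0.261670 / 0.3030999 = 0.8633

0.86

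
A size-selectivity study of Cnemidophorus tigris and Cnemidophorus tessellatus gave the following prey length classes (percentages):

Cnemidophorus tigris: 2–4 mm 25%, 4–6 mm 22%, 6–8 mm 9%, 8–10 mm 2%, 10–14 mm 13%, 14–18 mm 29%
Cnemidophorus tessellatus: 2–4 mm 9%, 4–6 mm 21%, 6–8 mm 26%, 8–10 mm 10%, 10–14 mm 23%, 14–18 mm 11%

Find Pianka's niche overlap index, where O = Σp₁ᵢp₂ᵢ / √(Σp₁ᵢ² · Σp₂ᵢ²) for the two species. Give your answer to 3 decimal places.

0.752

Convert percentages to proportions (divide by 100).
Σ p₁ᵢp₂ᵢ = 0.0225 + 0.0462 + 0.0234 + 0.0020 + 0.0299 + 0.0319 = 0.1559
Σp_1ᵢ² = 0.25² + 0.22² + 0.09² + 0.02² + 0.13² + 0.29² = 0.0625 + 0.0484 + 0.0081 + 0.0004 + 0.0169 + 0.0841 = 0.2204
Σp_2ᵢ² = 0.09² + 0.21² + 0.26² + 0.10² + 0.23² + 0.11² = 0.0081 + 0.0441 + 0.0676 + 0.0100 + 0.0529 + 0.0121 = 0.1948
O = 0.1559 / √(0.2204 × 0.1948) = 0.1559 / 0.207205 = 0.75239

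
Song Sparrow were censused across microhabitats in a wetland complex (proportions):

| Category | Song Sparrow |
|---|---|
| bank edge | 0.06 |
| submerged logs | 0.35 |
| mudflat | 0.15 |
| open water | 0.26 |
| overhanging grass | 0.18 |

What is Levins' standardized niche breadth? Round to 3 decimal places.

0.756

Σpᵢ² = 0.06² + 0.35² + 0.15² + 0.26² + 0.18² = 0.0036 + 0.1225 + 0.0225 + 0.0676 + 0.0324 = 0.2486
B = 1 / 0.2486 = 4.02253
Bₛ = (B − 1)/(n − 1) = (4.02253 − 1)/(5 − 1) = 3.02253/4 = 0.75563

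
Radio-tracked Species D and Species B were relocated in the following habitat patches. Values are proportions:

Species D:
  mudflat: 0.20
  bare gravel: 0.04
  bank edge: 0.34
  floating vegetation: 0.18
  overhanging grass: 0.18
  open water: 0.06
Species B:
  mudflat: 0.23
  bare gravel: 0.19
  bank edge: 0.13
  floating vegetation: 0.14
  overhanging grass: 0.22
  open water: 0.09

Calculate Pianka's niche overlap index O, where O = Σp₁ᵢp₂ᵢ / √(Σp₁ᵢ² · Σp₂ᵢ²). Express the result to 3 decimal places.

Σ p₁ᵢp₂ᵢ = 0.0460 + 0.0076 + 0.0442 + 0.0252 + 0.0396 + 0.0054 = 0.1680
Σp_1ᵢ² = 0.20² + 0.04² + 0.34² + 0.18² + 0.18² + 0.06² = 0.0400 + 0.0016 + 0.1156 + 0.0324 + 0.0324 + 0.0036 = 0.2256
Σp_2ᵢ² = 0.23² + 0.19² + 0.13² + 0.14² + 0.22² + 0.09² = 0.0529 + 0.0361 + 0.0169 + 0.0196 + 0.0484 + 0.0081 = 0.1820
O = 0.1680 / √(0.2256 × 0.1820) = 0.1680 / 0.202631 = 0.82909

0.829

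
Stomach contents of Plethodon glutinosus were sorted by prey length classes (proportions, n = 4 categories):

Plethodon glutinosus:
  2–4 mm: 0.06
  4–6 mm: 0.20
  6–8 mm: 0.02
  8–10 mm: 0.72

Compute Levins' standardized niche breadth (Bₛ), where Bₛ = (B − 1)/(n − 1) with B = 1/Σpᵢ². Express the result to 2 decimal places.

0.26

Σpᵢ² = 0.06² + 0.20² + 0.02² + 0.72² = 0.0036 + 0.0400 + 0.0004 + 0.5184 = 0.5624
B = 1 / 0.5624 = 1.7781
Bₛ = (B − 1)/(n − 1) = (1.7781 − 1)/(4 − 1) = 0.7781/3 = 0.2594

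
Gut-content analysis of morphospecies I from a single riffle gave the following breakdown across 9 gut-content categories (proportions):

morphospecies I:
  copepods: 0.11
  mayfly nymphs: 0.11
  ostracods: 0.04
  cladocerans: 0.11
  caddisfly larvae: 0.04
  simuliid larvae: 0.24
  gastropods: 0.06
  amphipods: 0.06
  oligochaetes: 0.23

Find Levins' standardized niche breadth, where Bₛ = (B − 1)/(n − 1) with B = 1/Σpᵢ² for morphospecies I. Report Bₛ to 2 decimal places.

0.67

Σpᵢ² = 0.11² + 0.11² + 0.04² + 0.11² + 0.04² + 0.24² + 0.06² + 0.06² + 0.23² = 0.0121 + 0.0121 + 0.0016 + 0.0121 + 0.0016 + 0.0576 + 0.0036 + 0.0036 + 0.0529 = 0.1572
B = 1 / 0.1572 = 6.3613
Bₛ = (B − 1)/(n − 1) = (6.3613 − 1)/(9 − 1) = 5.3613/8 = 0.6702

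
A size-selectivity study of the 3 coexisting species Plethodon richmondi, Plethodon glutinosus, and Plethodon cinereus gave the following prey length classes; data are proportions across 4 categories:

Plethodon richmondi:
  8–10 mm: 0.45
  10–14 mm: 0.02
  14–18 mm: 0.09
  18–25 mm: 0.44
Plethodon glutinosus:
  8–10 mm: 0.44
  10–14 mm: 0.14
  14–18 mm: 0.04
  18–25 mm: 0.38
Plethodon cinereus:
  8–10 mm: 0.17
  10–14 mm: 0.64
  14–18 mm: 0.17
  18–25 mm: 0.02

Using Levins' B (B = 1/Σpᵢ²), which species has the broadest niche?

Σp_richᵢ² = 0.45² + 0.02² + 0.09² + 0.44² = 0.2025 + 0.0004 + 0.0081 + 0.1936 = 0.4046
B_rich = 1 / 0.4046 = 2.4716
Σp_glutᵢ² = 0.44² + 0.14² + 0.04² + 0.38² = 0.1936 + 0.0196 + 0.0016 + 0.1444 = 0.3592
B_glut = 1 / 0.3592 = 2.7840
Σp_cineᵢ² = 0.17² + 0.64² + 0.17² + 0.02² = 0.0289 + 0.4096 + 0.0289 + 0.0004 = 0.4678
B_cine = 1 / 0.4678 = 2.1377
Highest B → broadest niche (most generalist): Plethodon glutinosus (B = 2.78).

Plethodon glutinosus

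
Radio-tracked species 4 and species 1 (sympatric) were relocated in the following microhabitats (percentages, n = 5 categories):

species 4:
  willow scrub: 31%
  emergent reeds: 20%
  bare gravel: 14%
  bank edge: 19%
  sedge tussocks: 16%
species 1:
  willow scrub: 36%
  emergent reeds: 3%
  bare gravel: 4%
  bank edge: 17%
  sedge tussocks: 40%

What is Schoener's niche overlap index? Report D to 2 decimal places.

Convert percentages to proportions (divide by 100).
Σ|p₁ᵢ − p₂ᵢ| = 0.05 + 0.17 + 0.10 + 0.02 + 0.24 = 0.58
D = 1 − ½ × 0.58 = 1 − 0.290 = 0.7100

0.71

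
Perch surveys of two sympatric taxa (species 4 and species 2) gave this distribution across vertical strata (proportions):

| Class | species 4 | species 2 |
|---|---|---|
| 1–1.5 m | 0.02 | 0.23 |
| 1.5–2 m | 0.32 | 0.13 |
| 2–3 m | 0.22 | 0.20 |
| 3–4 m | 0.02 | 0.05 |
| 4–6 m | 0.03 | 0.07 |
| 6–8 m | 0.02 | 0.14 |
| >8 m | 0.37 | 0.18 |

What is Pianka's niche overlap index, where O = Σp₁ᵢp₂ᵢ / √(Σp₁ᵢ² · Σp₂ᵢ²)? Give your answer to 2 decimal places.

0.73

Σ p₁ᵢp₂ᵢ = 0.0046 + 0.0416 + 0.0440 + 0.0010 + 0.0021 + 0.0028 + 0.0666 = 0.1627
Σp_1ᵢ² = 0.02² + 0.32² + 0.22² + 0.02² + 0.03² + 0.02² + 0.37² = 0.0004 + 0.1024 + 0.0484 + 0.0004 + 0.0009 + 0.0004 + 0.1369 = 0.2898
Σp_2ᵢ² = 0.23² + 0.13² + 0.20² + 0.05² + 0.07² + 0.14² + 0.18² = 0.0529 + 0.0169 + 0.0400 + 0.0025 + 0.0049 + 0.0196 + 0.0324 = 0.1692
O = 0.1627 / √(0.2898 × 0.1692) = 0.1627 / 0.22144 = 0.7347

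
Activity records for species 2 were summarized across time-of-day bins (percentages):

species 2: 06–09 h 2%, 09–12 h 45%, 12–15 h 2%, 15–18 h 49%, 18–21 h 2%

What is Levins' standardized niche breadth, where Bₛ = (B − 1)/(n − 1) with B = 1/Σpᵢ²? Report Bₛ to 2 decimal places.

Convert percentages to proportions (divide by 100).
Σpᵢ² = 0.02² + 0.45² + 0.02² + 0.49² + 0.02² = 0.0004 + 0.2025 + 0.0004 + 0.2401 + 0.0004 = 0.4438
B = 1 / 0.4438 = 2.2533
Bₛ = (B − 1)/(n − 1) = (2.2533 − 1)/(5 − 1) = 1.2533/4 = 0.3133

0.31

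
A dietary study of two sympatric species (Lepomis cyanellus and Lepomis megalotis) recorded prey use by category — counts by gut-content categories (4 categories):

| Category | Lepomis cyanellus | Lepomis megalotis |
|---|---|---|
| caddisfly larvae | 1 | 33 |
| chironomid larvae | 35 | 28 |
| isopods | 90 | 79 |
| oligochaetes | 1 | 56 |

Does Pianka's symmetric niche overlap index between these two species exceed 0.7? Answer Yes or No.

Yes

Proportions for Lepomis cyanellus (n=127): 1/127=0.0079, 35/127=0.2756, 90/127=0.7087, 1/127=0.0079
Proportions for Lepomis megalotis (n=196): 33/196=0.1684, 28/196=0.1429, 79/196=0.4031, 56/196=0.2857
Σ p₁ᵢp₂ᵢ = 0.001330 + 0.039383 + 0.285677 + 0.002257 = 0.328647
Σp_1ᵢ² = 0.0079² + 0.2756² + 0.7087² + 0.0079² = 0.000062 + 0.075955 + 0.502256 + 0.000062 = 0.578335
Σp_2ᵢ² = 0.1684² + 0.1429² + 0.4031² + 0.2857² = 0.028359 + 0.020420 + 0.162490 + 0.081624 = 0.292893
O = 0.328647 / √(0.578335 × 0.292893) = 0.328647 / 0.4115705 = 0.7985
O = 0.7985 > 0.7 → Yes.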